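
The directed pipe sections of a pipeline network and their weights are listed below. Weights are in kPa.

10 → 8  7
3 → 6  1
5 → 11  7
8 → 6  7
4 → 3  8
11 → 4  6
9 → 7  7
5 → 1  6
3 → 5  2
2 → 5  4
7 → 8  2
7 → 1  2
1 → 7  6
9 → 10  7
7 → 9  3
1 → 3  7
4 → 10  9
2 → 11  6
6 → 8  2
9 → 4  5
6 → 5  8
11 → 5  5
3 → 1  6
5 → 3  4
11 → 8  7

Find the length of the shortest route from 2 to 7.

16 kPa

Candidate routes:
2 - 5 - 1 - 7: 4+6+6 = 16
2 - 5 - 3 - 1 - 7: 4+4+6+6 = 20
The minimum is 16 kPa via 2 - 5 - 1 - 7.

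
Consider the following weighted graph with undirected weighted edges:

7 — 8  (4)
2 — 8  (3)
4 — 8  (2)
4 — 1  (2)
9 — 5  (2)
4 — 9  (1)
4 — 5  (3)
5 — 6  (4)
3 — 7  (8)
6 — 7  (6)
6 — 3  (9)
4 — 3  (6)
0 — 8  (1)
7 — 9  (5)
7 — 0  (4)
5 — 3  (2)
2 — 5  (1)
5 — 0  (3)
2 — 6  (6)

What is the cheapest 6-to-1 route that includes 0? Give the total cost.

Best 6 to 0: 6 → 5 → 0 costing 7
Best 0 to 1: 0 → 8 → 4 → 1 costing 5
Total via 0: 7 + 5 = 12.

12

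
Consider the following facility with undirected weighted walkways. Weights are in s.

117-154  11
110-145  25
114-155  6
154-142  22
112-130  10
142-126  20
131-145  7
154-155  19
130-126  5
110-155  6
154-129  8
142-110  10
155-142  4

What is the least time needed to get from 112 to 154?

Candidate routes:
112 → 130 → 126 → 142 → 155 → 154: 10+5+20+4+19 = 58
112 → 130 → 126 → 142 → 110 → 155 → 154: 10+5+20+10+6+19 = 70
112 → 130 → 126 → 142 → 154: 10+5+20+22 = 57
The minimum is 57 s via 112 → 130 → 126 → 142 → 154.

57 s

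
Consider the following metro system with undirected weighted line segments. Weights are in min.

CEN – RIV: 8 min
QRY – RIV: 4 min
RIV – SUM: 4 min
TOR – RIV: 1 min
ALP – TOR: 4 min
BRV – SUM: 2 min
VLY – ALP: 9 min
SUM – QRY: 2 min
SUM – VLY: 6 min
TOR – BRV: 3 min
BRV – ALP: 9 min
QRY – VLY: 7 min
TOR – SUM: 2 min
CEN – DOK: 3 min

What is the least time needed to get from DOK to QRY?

Candidate routes:
DOK → CEN → RIV → SUM → QRY: 3+8+4+2 = 17
DOK → CEN → RIV → QRY: 3+8+4 = 15
DOK → CEN → RIV → TOR → SUM → QRY: 3+8+1+2+2 = 16
The minimum is 15 min via DOK → CEN → RIV → QRY.

15 min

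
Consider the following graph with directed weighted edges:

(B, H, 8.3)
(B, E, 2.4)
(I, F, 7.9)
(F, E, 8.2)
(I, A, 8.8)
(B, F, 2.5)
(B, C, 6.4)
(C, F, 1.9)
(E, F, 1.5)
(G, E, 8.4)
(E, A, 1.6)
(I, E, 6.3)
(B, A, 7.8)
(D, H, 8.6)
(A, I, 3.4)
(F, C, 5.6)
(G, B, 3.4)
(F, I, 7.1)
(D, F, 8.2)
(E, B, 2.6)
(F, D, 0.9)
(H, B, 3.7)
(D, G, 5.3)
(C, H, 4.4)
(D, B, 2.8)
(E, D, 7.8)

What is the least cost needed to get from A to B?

12.3

Candidate routes:
A - I - F - D - B: 3.4+7.9+0.9+2.8 = 15
A - I - E - F - D - B: 3.4+6.3+1.5+0.9+2.8 = 14.9
A - I - E - B: 3.4+6.3+2.6 = 12.3
Cheapest is A - I - E - B at 12.3.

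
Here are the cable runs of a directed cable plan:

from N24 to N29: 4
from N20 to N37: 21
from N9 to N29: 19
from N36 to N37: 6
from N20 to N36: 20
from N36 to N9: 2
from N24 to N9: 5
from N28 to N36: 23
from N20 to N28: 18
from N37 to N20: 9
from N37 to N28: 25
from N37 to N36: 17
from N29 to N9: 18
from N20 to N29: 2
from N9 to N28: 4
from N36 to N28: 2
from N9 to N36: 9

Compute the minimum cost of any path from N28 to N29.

Enumerating some paths:
N28–N36–N37–N20–N29: 23+6+9+2 = 40
N28–N36–N9–N29: 23+2+19 = 44
The minimum is 40 via N28–N36–N37–N20–N29.

40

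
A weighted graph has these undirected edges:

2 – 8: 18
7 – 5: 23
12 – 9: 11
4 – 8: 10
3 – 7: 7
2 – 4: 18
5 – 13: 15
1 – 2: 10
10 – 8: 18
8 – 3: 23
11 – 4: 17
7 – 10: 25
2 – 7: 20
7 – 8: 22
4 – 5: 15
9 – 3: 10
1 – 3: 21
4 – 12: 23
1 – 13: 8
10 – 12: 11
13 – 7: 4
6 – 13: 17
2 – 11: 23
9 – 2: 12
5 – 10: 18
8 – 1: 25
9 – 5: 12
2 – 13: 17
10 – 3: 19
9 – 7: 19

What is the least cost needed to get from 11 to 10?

45

Candidate routes:
11 → 4 → 12 → 10: 17+23+11 = 51
11 → 4 → 5 → 10: 17+15+18 = 50
11 → 4 → 8 → 10: 17+10+18 = 45
Cheapest is 11 → 4 → 8 → 10 at 45.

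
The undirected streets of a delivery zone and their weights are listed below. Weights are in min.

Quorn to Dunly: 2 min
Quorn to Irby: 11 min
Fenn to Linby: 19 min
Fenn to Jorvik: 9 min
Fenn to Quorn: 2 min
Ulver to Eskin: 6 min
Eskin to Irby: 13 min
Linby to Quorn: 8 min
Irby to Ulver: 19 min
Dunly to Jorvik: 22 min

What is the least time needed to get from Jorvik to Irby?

22 min

Shortest distances from Jorvik:
Jorvik: 0
Fenn: 9  (via Jorvik)
Quorn: 11  (via Fenn)
Dunly: 13  (via Quorn)
Linby: 19  (via Quorn)
Irby: 22  (via Quorn)
Shortest route: Jorvik → Fenn → Quorn → Irby = 22 min.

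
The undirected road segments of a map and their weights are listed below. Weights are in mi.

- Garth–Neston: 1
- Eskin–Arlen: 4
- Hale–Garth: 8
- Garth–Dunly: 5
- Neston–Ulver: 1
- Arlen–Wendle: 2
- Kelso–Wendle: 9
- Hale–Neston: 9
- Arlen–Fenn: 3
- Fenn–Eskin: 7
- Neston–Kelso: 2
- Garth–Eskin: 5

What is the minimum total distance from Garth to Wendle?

Shortest distances from Garth:
Garth: 0
Neston: 1  (via Garth)
Ulver: 2  (via Neston)
Kelso: 3  (via Neston)
Dunly: 5  (via Garth)
Eskin: 5  (via Garth)
Hale: 8  (via Garth)
Arlen: 9  (via Eskin)
Wendle: 11  (via Arlen)
Shortest route: Garth–Eskin–Arlen–Wendle = 11 mi.

11 mi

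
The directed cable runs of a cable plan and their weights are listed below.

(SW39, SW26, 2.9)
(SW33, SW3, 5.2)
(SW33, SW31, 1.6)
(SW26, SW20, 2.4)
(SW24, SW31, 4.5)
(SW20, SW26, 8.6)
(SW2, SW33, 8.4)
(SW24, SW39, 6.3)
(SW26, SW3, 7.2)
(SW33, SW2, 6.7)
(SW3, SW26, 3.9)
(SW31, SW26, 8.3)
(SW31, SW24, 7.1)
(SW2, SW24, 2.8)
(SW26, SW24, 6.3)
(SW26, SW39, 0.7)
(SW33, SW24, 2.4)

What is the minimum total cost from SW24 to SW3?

Candidate routes:
SW24 → SW31 → SW26 → SW3: 4.5+8.3+7.2 = 20
SW24 → SW39 → SW26 → SW3: 6.3+2.9+7.2 = 16.4
Cheapest is SW24 → SW39 → SW26 → SW3 at 16.4.

16.4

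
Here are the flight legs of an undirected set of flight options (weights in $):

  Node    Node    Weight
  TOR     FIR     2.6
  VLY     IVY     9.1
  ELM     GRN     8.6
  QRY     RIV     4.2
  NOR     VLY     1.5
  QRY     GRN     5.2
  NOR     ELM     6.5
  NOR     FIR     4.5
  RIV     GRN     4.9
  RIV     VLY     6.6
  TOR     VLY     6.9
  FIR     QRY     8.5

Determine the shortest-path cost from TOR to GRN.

Shortest distances from TOR:
TOR: 0
FIR: 2.6  (via TOR)
VLY: 6.9  (via TOR)
NOR: 7.1  (via FIR)
QRY: 11.1  (via FIR)
RIV: 13.5  (via VLY)
ELM: 13.6  (via NOR)
IVY: 16  (via VLY)
GRN: 16.3  (via QRY)
Shortest route: TOR–FIR–QRY–GRN = $16.3.

$16.3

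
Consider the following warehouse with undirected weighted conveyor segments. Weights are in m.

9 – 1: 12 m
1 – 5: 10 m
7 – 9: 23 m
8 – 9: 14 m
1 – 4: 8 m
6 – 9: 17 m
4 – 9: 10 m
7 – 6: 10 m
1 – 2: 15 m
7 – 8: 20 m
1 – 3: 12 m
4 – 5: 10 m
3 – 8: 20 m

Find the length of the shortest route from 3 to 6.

41 m

Compare a few routes:
3–1–4–9–6: 12+8+10+17 = 47
3–1–9–6: 12+12+17 = 41
3–8–7–6: 20+20+10 = 50
3–8–9–6: 20+14+17 = 51
The minimum is 41 m via 3–1–9–6.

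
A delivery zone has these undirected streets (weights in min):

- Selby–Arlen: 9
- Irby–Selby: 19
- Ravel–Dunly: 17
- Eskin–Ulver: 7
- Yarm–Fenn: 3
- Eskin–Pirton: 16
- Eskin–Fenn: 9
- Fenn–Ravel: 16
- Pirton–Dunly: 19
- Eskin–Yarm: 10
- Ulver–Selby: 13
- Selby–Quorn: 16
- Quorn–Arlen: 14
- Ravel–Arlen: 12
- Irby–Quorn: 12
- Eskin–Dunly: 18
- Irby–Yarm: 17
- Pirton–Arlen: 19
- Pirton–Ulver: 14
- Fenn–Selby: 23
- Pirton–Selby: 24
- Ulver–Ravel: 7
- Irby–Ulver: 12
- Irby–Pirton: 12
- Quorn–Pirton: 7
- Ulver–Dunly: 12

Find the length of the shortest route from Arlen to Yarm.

Enumerating some paths:
Arlen–Selby–Fenn–Yarm: 9+23+3 = 35
Arlen–Ravel–Ulver–Eskin–Yarm: 12+7+7+10 = 36
Arlen–Ravel–Fenn–Yarm: 12+16+3 = 31
Cheapest is Arlen–Ravel–Fenn–Yarm at 31 min.

31 min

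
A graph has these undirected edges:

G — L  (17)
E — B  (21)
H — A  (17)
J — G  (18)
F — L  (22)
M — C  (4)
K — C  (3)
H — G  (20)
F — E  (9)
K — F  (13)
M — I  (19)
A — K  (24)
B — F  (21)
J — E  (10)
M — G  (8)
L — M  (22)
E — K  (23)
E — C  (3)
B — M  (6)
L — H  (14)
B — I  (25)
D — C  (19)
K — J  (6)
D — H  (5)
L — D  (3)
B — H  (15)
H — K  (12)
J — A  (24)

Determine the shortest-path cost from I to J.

32

Enumerating some paths:
I - M - C - E - J: 19+4+3+10 = 36
I - M - C - K - J: 19+4+3+6 = 32
I - B - M - C - K - J: 25+6+4+3+6 = 44
Cheapest is I - M - C - K - J at 32.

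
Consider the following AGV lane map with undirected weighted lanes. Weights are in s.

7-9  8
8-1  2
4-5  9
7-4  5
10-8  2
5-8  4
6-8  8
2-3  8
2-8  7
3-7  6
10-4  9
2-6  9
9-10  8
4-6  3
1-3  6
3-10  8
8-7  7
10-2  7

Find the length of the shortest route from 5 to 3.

Running Dijkstra from 5:
5: 0
8: 4  (via 5)
1: 6  (via 8)
10: 6  (via 8)
4: 9  (via 5)
2: 11  (via 8)
7: 11  (via 8)
3: 12  (via 1)
Shortest route: 5–8–1–3 = 12 s.

12 s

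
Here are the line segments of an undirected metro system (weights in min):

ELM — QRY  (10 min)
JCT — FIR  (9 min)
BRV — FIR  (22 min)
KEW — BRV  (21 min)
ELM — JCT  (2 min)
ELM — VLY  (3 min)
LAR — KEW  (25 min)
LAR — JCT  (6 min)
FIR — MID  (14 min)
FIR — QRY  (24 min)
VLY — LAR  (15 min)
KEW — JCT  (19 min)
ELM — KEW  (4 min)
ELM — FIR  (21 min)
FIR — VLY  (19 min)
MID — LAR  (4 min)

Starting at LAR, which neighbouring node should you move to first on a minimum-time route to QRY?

JCT

Enumerating some paths:
LAR → JCT → ELM → QRY: 6+2+10 = 18
LAR → VLY → ELM → QRY: 15+3+10 = 28
Cheapest is LAR → JCT → ELM → QRY at 18 min.
So from LAR the first move is to JCT.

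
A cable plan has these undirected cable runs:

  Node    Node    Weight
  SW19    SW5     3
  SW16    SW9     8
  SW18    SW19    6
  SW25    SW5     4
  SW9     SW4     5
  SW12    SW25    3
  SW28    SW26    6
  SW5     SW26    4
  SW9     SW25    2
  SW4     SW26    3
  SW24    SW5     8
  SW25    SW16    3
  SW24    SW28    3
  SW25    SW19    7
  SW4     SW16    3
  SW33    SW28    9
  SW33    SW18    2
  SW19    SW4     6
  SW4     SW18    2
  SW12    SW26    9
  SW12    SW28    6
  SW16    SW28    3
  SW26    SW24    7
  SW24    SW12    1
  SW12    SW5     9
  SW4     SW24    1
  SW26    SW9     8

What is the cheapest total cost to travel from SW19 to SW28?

Running Dijkstra from SW19:
SW19: 0
SW5: 3  (via SW19)
SW18: 6  (via SW19)
SW4: 6  (via SW19)
SW24: 7  (via SW4)
SW26: 7  (via SW5)
SW25: 7  (via SW19)
SW33: 8  (via SW18)
SW12: 8  (via SW24)
SW9: 9  (via SW25)
SW16: 9  (via SW4)
SW28: 10  (via SW24)
Shortest route: SW19 → SW4 → SW24 → SW28 = 10.

10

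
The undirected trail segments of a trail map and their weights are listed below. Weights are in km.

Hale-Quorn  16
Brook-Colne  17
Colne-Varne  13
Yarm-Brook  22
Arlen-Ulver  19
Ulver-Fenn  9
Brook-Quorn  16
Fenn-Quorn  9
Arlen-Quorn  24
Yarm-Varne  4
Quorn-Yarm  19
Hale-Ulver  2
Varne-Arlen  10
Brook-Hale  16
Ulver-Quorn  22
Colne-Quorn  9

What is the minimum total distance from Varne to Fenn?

Running Dijkstra from Varne:
Varne: 0
Yarm: 4  (via Varne)
Arlen: 10  (via Varne)
Colne: 13  (via Varne)
Quorn: 22  (via Colne)
Brook: 26  (via Yarm)
Ulver: 29  (via Arlen)
Fenn: 31  (via Quorn)
Shortest route: Varne → Colne → Quorn → Fenn = 31 km.

31 km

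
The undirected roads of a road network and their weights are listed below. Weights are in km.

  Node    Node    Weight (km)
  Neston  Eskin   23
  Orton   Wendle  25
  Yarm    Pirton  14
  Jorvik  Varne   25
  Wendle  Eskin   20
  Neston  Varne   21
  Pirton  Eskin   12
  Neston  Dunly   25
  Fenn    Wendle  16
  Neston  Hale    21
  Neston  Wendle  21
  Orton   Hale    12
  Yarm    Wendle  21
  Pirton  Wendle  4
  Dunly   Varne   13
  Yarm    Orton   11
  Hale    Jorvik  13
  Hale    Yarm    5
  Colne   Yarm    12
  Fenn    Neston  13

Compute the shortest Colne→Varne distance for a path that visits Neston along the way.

59 km

Shortest Colne→Neston: Colne–Yarm–Hale–Neston = 38
Best Neston to Varne: Neston–Varne costing 21
Total via Neston: 38 + 21 = 59 km.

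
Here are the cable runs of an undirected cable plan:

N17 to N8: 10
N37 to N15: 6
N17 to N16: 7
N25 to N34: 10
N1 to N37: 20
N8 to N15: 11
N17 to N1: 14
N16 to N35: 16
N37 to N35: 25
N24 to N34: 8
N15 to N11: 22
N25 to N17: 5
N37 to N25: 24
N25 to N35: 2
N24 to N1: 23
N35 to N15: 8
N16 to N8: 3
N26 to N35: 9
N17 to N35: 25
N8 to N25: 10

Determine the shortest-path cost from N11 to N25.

32

Compare a few routes:
N11 → N15 → N8 → N16 → N17 → N25: 22+11+3+7+5 = 48
N11 → N15 → N35 → N25: 22+8+2 = 32
N11 → N15 → N8 → N17 → N25: 22+11+10+5 = 48
N11 → N15 → N8 → N25: 22+11+10 = 43
The minimum is 32 via N11 → N15 → N35 → N25.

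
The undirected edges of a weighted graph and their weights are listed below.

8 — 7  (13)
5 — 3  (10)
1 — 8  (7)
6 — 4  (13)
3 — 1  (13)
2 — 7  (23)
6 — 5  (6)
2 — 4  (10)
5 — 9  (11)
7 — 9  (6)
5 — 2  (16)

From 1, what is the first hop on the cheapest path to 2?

3

Enumerating some paths:
1 - 8 - 7 - 2: 7+13+23 = 43
1 - 3 - 5 - 6 - 4 - 2: 13+10+6+13+10 = 52
1 - 3 - 5 - 2: 13+10+16 = 39
Cheapest is 1 - 3 - 5 - 2 at 39.
So from 1 the first move is to 3.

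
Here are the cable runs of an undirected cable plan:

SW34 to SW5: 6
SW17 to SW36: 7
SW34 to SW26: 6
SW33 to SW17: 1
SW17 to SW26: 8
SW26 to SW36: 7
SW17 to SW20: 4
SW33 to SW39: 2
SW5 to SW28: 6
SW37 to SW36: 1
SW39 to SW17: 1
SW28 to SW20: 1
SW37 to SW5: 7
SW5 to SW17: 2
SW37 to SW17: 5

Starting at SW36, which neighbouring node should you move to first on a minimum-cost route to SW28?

Compare a few routes:
SW36 → SW37 → SW5 → SW28: 1+7+6 = 14
SW36 → SW37 → SW17 → SW20 → SW28: 1+5+4+1 = 11
SW36 → SW37 → SW17 → SW5 → SW28: 1+5+2+6 = 14
SW36 → SW17 → SW20 → SW28: 7+4+1 = 12
Cheapest is SW36 → SW37 → SW17 → SW20 → SW28 at 11.
So from SW36 the first move is to SW37.

SW37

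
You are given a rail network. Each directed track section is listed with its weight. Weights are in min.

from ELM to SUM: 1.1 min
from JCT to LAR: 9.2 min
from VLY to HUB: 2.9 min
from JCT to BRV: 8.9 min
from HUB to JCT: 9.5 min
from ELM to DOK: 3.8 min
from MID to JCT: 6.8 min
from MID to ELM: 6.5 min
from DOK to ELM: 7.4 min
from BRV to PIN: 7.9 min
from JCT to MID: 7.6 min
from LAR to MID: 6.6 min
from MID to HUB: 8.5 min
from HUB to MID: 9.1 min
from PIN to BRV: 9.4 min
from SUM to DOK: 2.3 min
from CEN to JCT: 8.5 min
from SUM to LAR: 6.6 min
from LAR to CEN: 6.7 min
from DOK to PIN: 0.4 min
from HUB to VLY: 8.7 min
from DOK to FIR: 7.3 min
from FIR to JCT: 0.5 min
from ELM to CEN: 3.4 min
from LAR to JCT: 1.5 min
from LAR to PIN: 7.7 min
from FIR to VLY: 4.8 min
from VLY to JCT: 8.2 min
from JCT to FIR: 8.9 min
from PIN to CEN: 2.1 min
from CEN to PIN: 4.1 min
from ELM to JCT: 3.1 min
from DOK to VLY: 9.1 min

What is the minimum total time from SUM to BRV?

Running Dijkstra from SUM:
SUM: 0
DOK: 2.3  (via SUM)
PIN: 2.7  (via DOK)
CEN: 4.8  (via PIN)
LAR: 6.6  (via SUM)
JCT: 8.1  (via LAR)
FIR: 9.6  (via DOK)
ELM: 9.7  (via DOK)
VLY: 11.4  (via DOK)
BRV: 12.1  (via PIN)
Shortest route: SUM → DOK → PIN → BRV = 12.1 min.

12.1 min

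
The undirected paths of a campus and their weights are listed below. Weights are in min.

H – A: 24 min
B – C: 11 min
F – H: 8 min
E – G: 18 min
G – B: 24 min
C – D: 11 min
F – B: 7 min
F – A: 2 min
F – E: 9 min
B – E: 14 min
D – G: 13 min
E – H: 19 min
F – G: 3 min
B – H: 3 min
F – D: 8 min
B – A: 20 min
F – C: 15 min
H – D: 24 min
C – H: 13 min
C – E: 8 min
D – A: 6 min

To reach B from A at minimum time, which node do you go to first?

Candidate routes:
A–F–B: 2+7 = 9
A–F–H–B: 2+8+3 = 13
Cheapest is A–F–B at 9 min.
So from A the first move is to F.

F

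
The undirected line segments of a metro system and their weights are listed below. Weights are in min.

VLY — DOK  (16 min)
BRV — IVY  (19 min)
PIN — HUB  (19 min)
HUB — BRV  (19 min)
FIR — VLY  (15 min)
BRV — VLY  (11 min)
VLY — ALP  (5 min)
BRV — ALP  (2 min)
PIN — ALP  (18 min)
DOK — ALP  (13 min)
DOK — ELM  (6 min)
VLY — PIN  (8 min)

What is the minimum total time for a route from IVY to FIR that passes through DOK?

Shortest IVY→DOK: IVY → BRV → ALP → DOK = 34
Best DOK to FIR: DOK → VLY → FIR costing 31
Total via DOK: 34 + 31 = 65 min.

65 min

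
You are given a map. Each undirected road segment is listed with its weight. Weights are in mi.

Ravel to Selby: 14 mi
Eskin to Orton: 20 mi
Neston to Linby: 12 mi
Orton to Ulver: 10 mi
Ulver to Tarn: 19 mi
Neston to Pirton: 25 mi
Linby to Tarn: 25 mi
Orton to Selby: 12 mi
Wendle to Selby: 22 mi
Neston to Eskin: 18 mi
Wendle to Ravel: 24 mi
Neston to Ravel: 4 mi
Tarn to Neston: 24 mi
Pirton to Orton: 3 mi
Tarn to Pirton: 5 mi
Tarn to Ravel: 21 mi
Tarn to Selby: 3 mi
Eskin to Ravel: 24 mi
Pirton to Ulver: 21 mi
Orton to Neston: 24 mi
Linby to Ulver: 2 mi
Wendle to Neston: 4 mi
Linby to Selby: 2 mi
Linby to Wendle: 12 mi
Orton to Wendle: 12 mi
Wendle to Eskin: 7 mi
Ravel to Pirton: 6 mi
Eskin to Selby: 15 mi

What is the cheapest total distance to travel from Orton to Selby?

Enumerating some paths:
Orton - Pirton - Tarn - Selby: 3+5+3 = 11
Orton - Pirton - Ravel - Selby: 3+6+14 = 23
Orton - Ulver - Linby - Selby: 10+2+2 = 14
Orton - Selby: 12 = 12
The minimum is 11 mi via Orton - Pirton - Tarn - Selby.

11 mi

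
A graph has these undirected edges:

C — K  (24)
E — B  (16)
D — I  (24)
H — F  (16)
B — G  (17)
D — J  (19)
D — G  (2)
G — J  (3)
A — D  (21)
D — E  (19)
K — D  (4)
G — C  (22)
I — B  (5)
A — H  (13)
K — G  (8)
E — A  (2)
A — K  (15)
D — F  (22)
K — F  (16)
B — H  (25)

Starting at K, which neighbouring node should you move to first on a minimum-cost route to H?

Enumerating some paths:
K–A–H: 15+13 = 28
K–F–H: 16+16 = 32
Cheapest is K–A–H at 28.
So from K the first move is to A.

A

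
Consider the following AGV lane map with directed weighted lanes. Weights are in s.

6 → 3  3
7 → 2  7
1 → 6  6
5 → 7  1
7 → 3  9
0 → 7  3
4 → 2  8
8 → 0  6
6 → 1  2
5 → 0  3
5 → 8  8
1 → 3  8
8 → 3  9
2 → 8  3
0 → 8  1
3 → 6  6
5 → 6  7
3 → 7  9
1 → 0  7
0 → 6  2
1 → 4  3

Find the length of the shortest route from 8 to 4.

Running Dijkstra from 8:
8: 0
0: 6  (via 8)
6: 8  (via 0)
3: 9  (via 8)
7: 9  (via 0)
1: 10  (via 6)
4: 13  (via 1)
Shortest route: 8–0–6–1–4 = 13 s.

13 s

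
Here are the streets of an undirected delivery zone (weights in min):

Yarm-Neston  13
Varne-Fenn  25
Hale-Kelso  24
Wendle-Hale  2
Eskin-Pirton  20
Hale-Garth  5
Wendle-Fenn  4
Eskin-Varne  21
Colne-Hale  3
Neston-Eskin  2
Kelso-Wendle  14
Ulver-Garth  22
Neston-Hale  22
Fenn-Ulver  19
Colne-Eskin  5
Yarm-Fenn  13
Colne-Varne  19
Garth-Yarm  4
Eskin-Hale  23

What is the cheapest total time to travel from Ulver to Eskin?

33 min

Shortest distances from Ulver:
Ulver: 0
Fenn: 19  (via Ulver)
Garth: 22  (via Ulver)
Wendle: 23  (via Fenn)
Hale: 25  (via Wendle)
Yarm: 26  (via Garth)
Colne: 28  (via Hale)
Eskin: 33  (via Colne)
Shortest route: Ulver–Fenn–Wendle–Hale–Colne–Eskin = 33 min.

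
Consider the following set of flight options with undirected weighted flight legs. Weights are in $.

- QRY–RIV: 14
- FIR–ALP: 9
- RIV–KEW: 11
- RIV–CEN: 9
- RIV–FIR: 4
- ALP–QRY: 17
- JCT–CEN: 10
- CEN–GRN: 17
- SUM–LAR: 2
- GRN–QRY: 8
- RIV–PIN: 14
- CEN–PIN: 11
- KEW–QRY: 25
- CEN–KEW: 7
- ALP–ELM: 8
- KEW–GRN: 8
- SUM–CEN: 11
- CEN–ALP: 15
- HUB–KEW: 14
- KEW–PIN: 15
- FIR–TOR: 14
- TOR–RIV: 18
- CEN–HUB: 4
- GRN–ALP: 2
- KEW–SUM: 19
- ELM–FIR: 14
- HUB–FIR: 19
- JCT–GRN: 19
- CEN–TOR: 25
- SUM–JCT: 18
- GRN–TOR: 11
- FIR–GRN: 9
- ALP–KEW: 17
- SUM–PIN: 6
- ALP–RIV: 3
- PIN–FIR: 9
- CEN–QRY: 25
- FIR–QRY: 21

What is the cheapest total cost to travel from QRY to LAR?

$34

Enumerating some paths:
QRY → GRN → ALP → RIV → PIN → SUM → LAR: 8+2+3+14+6+2 = 35
QRY → GRN → ALP → RIV → CEN → SUM → LAR: 8+2+3+9+11+2 = 35
QRY → RIV → FIR → PIN → SUM → LAR: 14+4+9+6+2 = 35
QRY → GRN → FIR → PIN → SUM → LAR: 8+9+9+6+2 = 34
Cheapest is QRY → GRN → FIR → PIN → SUM → LAR at $34.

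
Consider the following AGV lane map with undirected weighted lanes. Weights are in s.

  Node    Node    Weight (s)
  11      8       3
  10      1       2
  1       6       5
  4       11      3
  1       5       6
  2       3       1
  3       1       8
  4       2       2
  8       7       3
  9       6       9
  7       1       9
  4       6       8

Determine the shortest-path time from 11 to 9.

20 s

Settle nodes by increasing distance from 11:
11: 0
4: 3  (via 11)
8: 3  (via 11)
2: 5  (via 4)
3: 6  (via 2)
7: 6  (via 8)
6: 11  (via 4)
1: 14  (via 3)
10: 16  (via 1)
5: 20  (via 1)
9: 20  (via 6)
Shortest route: 11–4–6–9 = 20 s.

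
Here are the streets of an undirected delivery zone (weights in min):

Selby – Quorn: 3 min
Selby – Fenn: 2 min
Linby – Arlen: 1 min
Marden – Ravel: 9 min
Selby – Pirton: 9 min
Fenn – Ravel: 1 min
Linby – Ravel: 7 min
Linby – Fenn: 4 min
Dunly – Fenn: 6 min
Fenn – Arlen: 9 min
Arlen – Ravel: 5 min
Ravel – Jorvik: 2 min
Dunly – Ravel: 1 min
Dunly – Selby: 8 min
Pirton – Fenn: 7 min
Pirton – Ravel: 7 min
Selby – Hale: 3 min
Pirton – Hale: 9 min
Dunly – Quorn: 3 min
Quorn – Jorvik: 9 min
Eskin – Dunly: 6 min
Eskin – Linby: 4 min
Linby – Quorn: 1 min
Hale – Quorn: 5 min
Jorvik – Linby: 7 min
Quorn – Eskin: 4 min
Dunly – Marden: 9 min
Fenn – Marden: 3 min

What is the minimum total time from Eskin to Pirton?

14 min

Settle nodes by increasing distance from Eskin:
Eskin: 0
Linby: 4  (via Eskin)
Quorn: 4  (via Eskin)
Arlen: 5  (via Linby)
Dunly: 6  (via Eskin)
Selby: 7  (via Quorn)
Ravel: 7  (via Dunly)
Fenn: 8  (via Linby)
Jorvik: 9  (via Ravel)
Hale: 9  (via Quorn)
Marden: 11  (via Fenn)
Pirton: 14  (via Ravel)
Shortest route: Eskin → Dunly → Ravel → Pirton = 14 min.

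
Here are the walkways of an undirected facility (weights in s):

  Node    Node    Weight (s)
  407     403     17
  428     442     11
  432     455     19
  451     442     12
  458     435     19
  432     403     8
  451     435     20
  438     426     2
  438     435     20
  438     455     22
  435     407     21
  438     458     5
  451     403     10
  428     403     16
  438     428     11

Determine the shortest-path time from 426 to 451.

Compare a few routes:
426 - 438 - 435 - 451: 2+20+20 = 42
426 - 438 - 428 - 403 - 451: 2+11+16+10 = 39
426 - 438 - 428 - 442 - 451: 2+11+11+12 = 36
Cheapest is 426 - 438 - 428 - 442 - 451 at 36 s.

36 s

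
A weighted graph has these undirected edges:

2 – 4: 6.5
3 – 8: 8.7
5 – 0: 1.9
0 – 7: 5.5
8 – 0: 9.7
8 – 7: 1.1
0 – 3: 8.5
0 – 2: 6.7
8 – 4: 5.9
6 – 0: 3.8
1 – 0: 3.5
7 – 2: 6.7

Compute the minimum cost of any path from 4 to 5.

Enumerating some paths:
4–8–7–0–5: 5.9+1.1+5.5+1.9 = 14.4
4–2–7–0–5: 6.5+6.7+5.5+1.9 = 20.6
4–2–0–5: 6.5+6.7+1.9 = 15.1
4–8–0–5: 5.9+9.7+1.9 = 17.5
The minimum is 14.4 via 4–8–7–0–5.

14.4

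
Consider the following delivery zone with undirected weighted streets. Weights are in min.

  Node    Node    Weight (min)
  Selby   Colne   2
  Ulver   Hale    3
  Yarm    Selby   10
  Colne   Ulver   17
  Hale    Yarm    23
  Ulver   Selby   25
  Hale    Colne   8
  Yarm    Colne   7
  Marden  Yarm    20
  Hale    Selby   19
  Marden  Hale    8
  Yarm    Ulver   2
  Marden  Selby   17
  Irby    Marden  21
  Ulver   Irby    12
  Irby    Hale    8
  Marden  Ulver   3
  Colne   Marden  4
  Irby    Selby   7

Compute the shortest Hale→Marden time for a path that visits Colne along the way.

Shortest Hale→Colne: Hale → Colne = 8
Shortest Colne→Marden: Colne → Marden = 4
Total via Colne: 8 + 4 = 12 min.

12 min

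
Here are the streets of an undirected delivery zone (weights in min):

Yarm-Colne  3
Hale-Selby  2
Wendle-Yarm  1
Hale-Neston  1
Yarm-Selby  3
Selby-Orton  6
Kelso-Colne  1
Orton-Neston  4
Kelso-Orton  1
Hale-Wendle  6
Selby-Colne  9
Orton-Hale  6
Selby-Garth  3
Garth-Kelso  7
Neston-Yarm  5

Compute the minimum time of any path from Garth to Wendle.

Candidate routes:
Garth–Selby–Hale–Wendle: 3+2+6 = 11
Garth–Selby–Yarm–Wendle: 3+3+1 = 7
Garth–Kelso–Colne–Yarm–Wendle: 7+1+3+1 = 12
Cheapest is Garth–Selby–Yarm–Wendle at 7 min.

7 min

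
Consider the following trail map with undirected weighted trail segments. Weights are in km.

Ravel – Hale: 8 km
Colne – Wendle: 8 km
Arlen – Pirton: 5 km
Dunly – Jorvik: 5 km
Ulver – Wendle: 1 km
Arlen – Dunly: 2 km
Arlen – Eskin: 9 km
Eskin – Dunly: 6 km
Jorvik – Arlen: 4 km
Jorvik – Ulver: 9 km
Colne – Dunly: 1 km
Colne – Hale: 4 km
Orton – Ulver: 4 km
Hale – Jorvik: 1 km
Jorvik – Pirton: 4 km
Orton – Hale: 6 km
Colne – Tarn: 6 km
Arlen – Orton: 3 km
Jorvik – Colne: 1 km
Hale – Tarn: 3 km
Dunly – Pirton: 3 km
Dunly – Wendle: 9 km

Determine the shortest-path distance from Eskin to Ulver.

Compare a few routes:
Eskin–Dunly–Arlen–Orton–Ulver: 6+2+3+4 = 15
Eskin–Dunly–Wendle–Ulver: 6+9+1 = 16
Eskin–Arlen–Orton–Ulver: 9+3+4 = 16
Cheapest is Eskin–Dunly–Arlen–Orton–Ulver at 15 km.

15 km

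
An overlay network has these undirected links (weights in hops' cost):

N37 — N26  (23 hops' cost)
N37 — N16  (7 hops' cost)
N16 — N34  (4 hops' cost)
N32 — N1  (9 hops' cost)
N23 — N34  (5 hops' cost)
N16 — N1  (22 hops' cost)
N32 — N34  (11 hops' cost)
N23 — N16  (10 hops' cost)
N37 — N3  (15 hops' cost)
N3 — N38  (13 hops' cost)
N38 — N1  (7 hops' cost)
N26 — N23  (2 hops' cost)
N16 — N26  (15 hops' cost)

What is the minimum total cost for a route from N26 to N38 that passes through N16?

40 hops' cost

Shortest N26→N16: N26–N23–N34–N16 = 11
Best N16 to N38: N16–N1–N38 costing 29
Total via N16: 11 + 29 = 40 hops' cost.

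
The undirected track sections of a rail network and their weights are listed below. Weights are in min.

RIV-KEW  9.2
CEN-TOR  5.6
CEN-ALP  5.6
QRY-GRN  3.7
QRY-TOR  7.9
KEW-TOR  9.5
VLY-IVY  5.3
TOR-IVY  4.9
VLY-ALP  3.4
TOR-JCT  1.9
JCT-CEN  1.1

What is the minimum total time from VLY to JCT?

Settle nodes by increasing distance from VLY:
VLY: 0
ALP: 3.4  (via VLY)
IVY: 5.3  (via VLY)
CEN: 9  (via ALP)
JCT: 10.1  (via CEN)
Shortest route: VLY → ALP → CEN → JCT = 10.1 min.

10.1 min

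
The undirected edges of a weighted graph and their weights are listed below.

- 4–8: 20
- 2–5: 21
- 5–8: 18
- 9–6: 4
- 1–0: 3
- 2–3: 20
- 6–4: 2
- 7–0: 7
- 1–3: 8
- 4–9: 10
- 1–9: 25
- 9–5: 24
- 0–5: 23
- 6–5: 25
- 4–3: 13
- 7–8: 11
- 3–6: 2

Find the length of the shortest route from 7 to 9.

Candidate routes:
7 - 0 - 1 - 3 - 6 - 9: 7+3+8+2+4 = 24
7 - 0 - 1 - 3 - 6 - 4 - 9: 7+3+8+2+2+10 = 32
Cheapest is 7 - 0 - 1 - 3 - 6 - 9 at 24.

24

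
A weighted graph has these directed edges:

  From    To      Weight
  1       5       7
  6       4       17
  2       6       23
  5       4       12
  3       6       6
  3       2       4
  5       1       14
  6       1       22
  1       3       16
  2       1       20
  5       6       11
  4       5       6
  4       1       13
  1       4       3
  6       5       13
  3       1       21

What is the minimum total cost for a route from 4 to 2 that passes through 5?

Best 4 to 5: 4–5 costing 6
Shortest 5→2: 5–1–3–2 = 34
Total via 5: 6 + 34 = 40.

40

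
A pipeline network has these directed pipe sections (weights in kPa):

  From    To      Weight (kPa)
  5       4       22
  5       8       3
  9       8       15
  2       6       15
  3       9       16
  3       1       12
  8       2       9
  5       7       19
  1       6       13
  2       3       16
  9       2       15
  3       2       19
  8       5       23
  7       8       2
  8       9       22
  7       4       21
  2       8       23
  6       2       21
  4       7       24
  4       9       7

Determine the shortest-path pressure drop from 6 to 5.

67 kPa

Enumerating some paths:
6 → 2 → 8 → 5: 21+23+23 = 67
6 → 2 → 3 → 9 → 8 → 5: 21+16+16+15+23 = 91
Cheapest is 6 → 2 → 8 → 5 at 67 kPa.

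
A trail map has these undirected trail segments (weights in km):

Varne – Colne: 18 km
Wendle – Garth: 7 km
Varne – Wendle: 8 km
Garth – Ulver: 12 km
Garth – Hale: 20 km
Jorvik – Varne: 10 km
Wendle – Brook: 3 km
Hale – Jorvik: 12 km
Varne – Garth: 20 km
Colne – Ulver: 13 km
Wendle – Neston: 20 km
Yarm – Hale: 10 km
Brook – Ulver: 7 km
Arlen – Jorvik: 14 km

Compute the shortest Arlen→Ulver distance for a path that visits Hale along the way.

58 km

Shortest Arlen→Hale: Arlen–Jorvik–Hale = 26
Shortest Hale→Ulver: Hale–Garth–Ulver = 32
Total via Hale: 26 + 32 = 58 km.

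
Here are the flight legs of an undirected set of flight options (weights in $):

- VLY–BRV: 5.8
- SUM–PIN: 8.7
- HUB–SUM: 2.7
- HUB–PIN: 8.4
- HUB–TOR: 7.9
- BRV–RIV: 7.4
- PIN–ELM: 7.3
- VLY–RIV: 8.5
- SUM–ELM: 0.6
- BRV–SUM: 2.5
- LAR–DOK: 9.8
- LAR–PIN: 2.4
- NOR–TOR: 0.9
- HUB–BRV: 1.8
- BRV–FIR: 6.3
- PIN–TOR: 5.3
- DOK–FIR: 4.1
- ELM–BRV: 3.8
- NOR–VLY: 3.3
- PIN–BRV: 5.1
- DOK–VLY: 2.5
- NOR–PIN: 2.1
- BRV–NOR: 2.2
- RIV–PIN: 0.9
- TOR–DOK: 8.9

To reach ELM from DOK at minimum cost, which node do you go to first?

Candidate routes:
DOK–VLY–BRV–SUM–ELM: 2.5+5.8+2.5+0.6 = 11.4
DOK–VLY–NOR–BRV–SUM–ELM: 2.5+3.3+2.2+2.5+0.6 = 11.1
The minimum is $11.1 via DOK–VLY–NOR–BRV–SUM–ELM.
So from DOK the first move is to VLY.

VLY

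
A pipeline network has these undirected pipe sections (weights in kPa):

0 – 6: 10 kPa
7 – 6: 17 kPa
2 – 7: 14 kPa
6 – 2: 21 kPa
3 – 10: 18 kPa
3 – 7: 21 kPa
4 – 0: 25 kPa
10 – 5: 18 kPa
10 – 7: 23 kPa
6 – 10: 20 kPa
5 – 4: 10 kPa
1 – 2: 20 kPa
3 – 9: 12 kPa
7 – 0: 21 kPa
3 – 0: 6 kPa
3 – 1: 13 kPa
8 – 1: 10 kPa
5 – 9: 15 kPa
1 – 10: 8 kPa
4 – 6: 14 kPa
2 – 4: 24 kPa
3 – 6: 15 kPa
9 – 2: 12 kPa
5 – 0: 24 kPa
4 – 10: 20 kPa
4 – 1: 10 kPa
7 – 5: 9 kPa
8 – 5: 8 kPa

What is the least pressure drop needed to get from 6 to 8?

Enumerating some paths:
6–4–5–8: 14+10+8 = 32
6–4–1–8: 14+10+10 = 34
Cheapest is 6–4–5–8 at 32 kPa.

32 kPa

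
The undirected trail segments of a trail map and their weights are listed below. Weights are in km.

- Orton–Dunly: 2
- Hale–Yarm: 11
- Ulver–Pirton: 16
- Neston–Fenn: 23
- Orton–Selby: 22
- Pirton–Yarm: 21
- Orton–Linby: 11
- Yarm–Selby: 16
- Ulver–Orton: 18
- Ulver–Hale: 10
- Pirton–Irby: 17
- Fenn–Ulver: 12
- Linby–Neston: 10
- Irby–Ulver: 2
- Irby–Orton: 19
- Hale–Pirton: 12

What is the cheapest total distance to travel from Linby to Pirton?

45 km

Running Dijkstra from Linby:
Linby: 0
Neston: 10  (via Linby)
Orton: 11  (via Linby)
Dunly: 13  (via Orton)
Ulver: 29  (via Orton)
Irby: 30  (via Orton)
Fenn: 33  (via Neston)
Selby: 33  (via Orton)
Hale: 39  (via Ulver)
Pirton: 45  (via Ulver)
Shortest route: Linby → Orton → Ulver → Pirton = 45 km.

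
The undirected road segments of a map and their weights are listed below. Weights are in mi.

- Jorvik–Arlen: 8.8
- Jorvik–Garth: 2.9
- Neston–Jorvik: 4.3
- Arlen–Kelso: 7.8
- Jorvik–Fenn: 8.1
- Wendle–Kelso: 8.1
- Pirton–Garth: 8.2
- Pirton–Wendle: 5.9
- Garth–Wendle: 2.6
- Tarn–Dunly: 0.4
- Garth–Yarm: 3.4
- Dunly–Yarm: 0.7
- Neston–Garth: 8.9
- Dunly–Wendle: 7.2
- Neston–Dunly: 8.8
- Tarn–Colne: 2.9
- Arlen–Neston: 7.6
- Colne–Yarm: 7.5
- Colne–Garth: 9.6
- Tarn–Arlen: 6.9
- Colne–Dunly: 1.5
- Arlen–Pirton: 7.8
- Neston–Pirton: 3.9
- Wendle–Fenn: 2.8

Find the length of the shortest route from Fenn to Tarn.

Candidate routes:
Fenn–Wendle–Garth–Yarm–Dunly–Tarn: 2.8+2.6+3.4+0.7+0.4 = 9.9
Fenn–Wendle–Dunly–Tarn: 2.8+7.2+0.4 = 10.4
The minimum is 9.9 mi via Fenn–Wendle–Garth–Yarm–Dunly–Tarn.

9.9 mi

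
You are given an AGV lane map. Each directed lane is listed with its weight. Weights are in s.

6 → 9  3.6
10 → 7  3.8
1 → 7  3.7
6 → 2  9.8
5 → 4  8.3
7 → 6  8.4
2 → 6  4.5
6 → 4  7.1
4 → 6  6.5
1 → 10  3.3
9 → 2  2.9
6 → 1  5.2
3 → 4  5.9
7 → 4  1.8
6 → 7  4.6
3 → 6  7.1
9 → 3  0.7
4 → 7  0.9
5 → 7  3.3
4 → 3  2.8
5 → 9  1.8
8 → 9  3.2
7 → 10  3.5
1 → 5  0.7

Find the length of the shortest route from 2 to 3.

8.8 s

Shortest distances from 2:
2: 0
6: 4.5  (via 2)
9: 8.1  (via 6)
3: 8.8  (via 9)
Shortest route: 2–6–9–3 = 8.8 s.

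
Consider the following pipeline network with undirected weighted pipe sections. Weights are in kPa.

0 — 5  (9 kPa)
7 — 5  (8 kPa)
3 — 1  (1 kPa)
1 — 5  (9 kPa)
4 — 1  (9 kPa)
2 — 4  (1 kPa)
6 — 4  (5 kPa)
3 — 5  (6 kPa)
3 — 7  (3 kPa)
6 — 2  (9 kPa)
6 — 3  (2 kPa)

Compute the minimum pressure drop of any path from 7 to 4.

Enumerating some paths:
7 → 3 → 6 → 2 → 4: 3+2+9+1 = 15
7 → 3 → 1 → 4: 3+1+9 = 13
7 → 3 → 6 → 4: 3+2+5 = 10
Cheapest is 7 → 3 → 6 → 4 at 10 kPa.

10 kPa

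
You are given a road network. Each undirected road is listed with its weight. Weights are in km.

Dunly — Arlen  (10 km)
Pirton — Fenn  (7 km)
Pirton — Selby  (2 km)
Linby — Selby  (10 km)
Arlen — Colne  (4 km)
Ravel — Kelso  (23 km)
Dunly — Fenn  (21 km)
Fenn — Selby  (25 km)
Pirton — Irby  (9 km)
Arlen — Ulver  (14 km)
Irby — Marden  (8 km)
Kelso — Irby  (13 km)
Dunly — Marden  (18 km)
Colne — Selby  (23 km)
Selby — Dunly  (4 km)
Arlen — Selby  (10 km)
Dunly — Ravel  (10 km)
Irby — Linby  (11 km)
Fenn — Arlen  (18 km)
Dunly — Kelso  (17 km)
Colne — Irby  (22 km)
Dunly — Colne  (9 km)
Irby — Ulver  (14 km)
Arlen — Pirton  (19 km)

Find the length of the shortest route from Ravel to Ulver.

34 km

Compare a few routes:
Ravel–Dunly–Arlen–Ulver: 10+10+14 = 34
Ravel–Dunly–Colne–Arlen–Ulver: 10+9+4+14 = 37
The minimum is 34 km via Ravel–Dunly–Arlen–Ulver.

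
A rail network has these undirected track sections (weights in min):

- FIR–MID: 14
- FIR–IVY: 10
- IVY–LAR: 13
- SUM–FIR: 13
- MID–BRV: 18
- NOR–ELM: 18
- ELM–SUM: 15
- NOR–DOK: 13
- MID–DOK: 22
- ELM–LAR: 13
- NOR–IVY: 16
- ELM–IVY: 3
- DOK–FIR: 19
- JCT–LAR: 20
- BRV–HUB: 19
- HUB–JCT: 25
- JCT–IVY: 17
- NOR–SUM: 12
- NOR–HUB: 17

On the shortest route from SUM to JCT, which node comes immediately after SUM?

Enumerating some paths:
SUM - ELM - IVY - JCT: 15+3+17 = 35
SUM - NOR - IVY - JCT: 12+16+17 = 45
SUM - FIR - IVY - JCT: 13+10+17 = 40
The minimum is 35 min via SUM - ELM - IVY - JCT.
So from SUM the first move is to ELM.

ELM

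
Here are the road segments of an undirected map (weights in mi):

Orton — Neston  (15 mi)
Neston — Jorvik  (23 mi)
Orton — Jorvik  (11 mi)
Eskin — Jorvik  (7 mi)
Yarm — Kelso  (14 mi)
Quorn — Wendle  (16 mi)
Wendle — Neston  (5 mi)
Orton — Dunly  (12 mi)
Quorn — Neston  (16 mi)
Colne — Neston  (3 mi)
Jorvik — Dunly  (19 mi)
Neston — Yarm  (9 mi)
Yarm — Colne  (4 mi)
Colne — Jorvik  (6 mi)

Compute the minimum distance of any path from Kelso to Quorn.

37 mi

Candidate routes:
Kelso - Yarm - Colne - Neston - Quorn: 14+4+3+16 = 37
Kelso - Yarm - Neston - Quorn: 14+9+16 = 39
The minimum is 37 mi via Kelso - Yarm - Colne - Neston - Quorn.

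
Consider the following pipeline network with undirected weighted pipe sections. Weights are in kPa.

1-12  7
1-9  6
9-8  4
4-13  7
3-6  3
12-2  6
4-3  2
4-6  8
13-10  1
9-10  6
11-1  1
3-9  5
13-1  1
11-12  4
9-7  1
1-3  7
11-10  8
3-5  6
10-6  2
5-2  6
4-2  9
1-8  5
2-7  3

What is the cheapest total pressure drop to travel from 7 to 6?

Settle nodes by increasing distance from 7:
7: 0
9: 1  (via 7)
2: 3  (via 7)
8: 5  (via 9)
3: 6  (via 9)
1: 7  (via 9)
10: 7  (via 9)
4: 8  (via 3)
11: 8  (via 1)
13: 8  (via 1)
5: 9  (via 2)
6: 9  (via 3)
Shortest route: 7–9–3–6 = 9 kPa.

9 kPa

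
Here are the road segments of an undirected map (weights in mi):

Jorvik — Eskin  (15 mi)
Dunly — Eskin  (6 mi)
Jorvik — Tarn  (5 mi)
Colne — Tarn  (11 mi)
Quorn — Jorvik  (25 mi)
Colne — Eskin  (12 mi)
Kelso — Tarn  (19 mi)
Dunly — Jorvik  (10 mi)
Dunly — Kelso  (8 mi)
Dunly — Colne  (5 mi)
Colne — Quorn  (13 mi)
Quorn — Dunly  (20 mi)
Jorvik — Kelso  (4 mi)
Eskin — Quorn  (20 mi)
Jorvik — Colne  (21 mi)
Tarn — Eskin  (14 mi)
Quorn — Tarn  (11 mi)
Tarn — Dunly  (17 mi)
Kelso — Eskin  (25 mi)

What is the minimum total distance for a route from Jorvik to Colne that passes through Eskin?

26 mi

Shortest Jorvik→Eskin: Jorvik → Eskin = 15
Shortest Eskin→Colne: Eskin → Dunly → Colne = 11
Total via Eskin: 15 + 11 = 26 mi.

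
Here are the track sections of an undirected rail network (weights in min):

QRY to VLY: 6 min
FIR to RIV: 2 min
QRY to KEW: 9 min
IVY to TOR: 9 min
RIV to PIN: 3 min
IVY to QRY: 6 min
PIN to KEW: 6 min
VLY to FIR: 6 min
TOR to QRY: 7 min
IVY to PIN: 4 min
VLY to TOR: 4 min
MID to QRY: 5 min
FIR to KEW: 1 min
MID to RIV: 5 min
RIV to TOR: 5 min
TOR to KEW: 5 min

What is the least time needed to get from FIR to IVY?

9 min

Running Dijkstra from FIR:
FIR: 0
KEW: 1  (via FIR)
RIV: 2  (via FIR)
PIN: 5  (via RIV)
TOR: 6  (via KEW)
VLY: 6  (via FIR)
MID: 7  (via RIV)
IVY: 9  (via PIN)
Shortest route: FIR → RIV → PIN → IVY = 9 min.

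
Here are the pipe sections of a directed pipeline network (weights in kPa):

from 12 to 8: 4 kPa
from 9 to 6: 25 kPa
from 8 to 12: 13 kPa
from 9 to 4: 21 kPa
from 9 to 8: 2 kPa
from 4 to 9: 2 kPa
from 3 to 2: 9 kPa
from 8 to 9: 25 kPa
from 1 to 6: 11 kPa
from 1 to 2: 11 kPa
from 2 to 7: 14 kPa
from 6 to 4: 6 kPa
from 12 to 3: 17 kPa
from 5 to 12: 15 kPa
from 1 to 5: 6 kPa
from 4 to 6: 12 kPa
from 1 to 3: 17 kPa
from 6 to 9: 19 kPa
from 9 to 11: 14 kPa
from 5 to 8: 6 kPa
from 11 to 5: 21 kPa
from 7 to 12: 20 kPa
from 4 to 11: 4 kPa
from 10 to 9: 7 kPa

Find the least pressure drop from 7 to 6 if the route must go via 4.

Best 7 to 4: 7–12–8–9–4 costing 70
Best 4 to 6: 4–6 costing 12
Total via 4: 70 + 12 = 82 kPa.

82 kPa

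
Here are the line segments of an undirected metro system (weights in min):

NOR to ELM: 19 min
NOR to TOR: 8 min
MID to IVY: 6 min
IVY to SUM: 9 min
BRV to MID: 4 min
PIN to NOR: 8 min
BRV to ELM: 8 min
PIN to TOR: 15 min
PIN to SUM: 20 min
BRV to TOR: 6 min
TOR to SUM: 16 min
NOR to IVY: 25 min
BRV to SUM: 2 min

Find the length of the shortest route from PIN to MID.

25 min

Shortest distances from PIN:
PIN: 0
NOR: 8  (via PIN)
TOR: 15  (via PIN)
SUM: 20  (via PIN)
BRV: 21  (via TOR)
MID: 25  (via BRV)
Shortest route: PIN → TOR → BRV → MID = 25 min.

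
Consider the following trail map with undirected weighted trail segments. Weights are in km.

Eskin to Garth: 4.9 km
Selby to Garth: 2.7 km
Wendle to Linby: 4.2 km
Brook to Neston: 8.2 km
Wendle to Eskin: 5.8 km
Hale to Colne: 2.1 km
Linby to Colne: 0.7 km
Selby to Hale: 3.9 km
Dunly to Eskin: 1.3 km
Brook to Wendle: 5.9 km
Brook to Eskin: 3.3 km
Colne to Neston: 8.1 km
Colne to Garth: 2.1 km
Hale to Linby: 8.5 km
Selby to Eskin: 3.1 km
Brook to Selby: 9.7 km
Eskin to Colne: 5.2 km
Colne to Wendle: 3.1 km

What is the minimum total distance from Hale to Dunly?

8.3 km

Running Dijkstra from Hale:
Hale: 0
Colne: 2.1  (via Hale)
Linby: 2.8  (via Colne)
Selby: 3.9  (via Hale)
Garth: 4.2  (via Colne)
Wendle: 5.2  (via Colne)
Eskin: 7  (via Selby)
Dunly: 8.3  (via Eskin)
Shortest route: Hale → Selby → Eskin → Dunly = 8.3 km.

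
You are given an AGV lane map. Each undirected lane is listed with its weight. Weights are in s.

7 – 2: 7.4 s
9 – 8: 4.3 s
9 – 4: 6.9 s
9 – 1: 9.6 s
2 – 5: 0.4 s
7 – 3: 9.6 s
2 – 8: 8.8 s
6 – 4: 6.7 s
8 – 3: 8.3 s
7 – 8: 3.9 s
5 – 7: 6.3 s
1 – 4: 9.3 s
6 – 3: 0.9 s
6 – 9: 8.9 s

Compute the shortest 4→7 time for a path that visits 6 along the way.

Shortest 4→6: 4–6 = 6.7
Best 6 to 7: 6–3–7 costing 10.5
Total via 6: 6.7 + 10.5 = 17.2 s.

17.2 s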